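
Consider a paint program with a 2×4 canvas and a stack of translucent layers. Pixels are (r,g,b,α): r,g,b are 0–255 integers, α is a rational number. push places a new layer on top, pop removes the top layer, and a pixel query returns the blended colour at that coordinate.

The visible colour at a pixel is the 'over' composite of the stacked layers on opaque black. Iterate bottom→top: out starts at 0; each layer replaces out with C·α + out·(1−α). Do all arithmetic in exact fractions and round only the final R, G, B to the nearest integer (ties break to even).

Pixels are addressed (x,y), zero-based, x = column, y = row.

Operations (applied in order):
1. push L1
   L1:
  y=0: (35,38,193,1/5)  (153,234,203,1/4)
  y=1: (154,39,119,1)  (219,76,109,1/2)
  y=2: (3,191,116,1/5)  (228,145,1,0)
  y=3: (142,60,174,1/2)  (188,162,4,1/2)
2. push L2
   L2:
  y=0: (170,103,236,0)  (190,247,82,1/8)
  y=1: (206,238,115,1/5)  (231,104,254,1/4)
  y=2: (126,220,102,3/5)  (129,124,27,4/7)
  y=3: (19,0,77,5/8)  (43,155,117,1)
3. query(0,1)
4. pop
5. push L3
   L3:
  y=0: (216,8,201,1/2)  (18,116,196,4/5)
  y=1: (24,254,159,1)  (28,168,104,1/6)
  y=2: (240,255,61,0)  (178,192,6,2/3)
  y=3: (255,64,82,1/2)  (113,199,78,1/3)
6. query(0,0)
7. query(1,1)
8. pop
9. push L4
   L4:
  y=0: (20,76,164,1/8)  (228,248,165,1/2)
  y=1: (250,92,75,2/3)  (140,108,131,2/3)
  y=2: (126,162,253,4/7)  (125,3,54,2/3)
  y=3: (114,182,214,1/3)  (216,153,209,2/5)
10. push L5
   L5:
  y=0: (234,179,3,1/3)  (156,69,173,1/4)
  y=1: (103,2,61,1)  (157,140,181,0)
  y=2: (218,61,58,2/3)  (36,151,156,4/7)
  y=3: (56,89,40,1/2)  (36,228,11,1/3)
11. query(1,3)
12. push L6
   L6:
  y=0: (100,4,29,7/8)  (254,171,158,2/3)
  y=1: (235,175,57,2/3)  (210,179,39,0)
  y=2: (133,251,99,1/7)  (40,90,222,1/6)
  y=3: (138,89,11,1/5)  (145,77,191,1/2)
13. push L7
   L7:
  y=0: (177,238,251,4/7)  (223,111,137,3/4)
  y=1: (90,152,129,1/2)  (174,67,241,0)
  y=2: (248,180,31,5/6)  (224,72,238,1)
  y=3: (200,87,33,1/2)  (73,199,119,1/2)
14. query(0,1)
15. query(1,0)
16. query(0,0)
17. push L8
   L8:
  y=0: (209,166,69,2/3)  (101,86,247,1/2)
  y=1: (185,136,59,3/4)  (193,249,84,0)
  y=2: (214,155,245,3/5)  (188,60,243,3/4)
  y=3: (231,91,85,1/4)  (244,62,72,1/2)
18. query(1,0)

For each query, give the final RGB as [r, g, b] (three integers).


at x=0,y=1 over L1,L2:
L1 α=1: [154, 39, 119]
L2 α=1/5: [822/5, 394/5, 591/5]
→ [164, 79, 118]

query (0,0) [L1,L3] — begin 0,0,0
after L1 α=1/5: [7, 38/5, 193/5]
after L3 α=1/2: [223/2, 39/5, 599/5]
= [112, 8, 120]

query (1,1) [L1,L3] — begin 0,0,0
after L1 α=1/2: [219/2, 38, 109/2]
after L3 α=1/6: [1151/12, 179/3, 251/4]
→ [96, 60, 63]

at x=1,y=3 over L1,L4,L5:
+L1 (α=1/2) → [94, 81, 2]
+L4 (α=2/5) → [714/5, 549/5, 424/5]
+L5 (α=1/3) → [536/5, 746/5, 301/5]
= [107, 149, 60]

at x=0,y=1 over L1,L4,L5,L6,L7:
after L1 α=1: [154, 39, 119]
after L4 α=2/3: [218, 223/3, 269/3]
after L5 α=1: [103, 2, 61]
after L6 α=2/3: [191, 352/3, 175/3]
after L7 α=1/2: [281/2, 404/3, 281/3]
rounded: [140, 135, 94]

at x=1,y=0 over L1,L4,L5,L6,L7:
+L1 (α=1/4) → [153/4, 117/2, 203/4]
+L4 (α=1/2) → [1065/8, 613/4, 863/8]
+L5 (α=1/4) → [4443/32, 2115/16, 3973/32]
+L6 (α=2/3) → [20699/96, 2529/16, 4695/32]
+L7 (α=3/4) → [84923/384, 7857/64, 17847/128]
= [221, 123, 139]

at x=0,y=0 over L1,L4,L5,L6,L7:
+L1 (α=1/5) → [7, 38/5, 193/5]
+L4 (α=1/8) → [69/8, 323/20, 2171/40]
+L5 (α=1/3) → [335/4, 2113/30, 2231/60]
+L6 (α=7/8) → [3135/32, 2953/240, 14411/480]
+L7 (α=4/7) → [32061/224, 79113/560, 175051/1120]
rounded: [143, 141, 156]

(1,0) stack=L1,L4,L5,L6,L7,L8; from [0,0,0]:
after L1 α=1/4: [153/4, 117/2, 203/4]
after L4 α=1/2: [1065/8, 613/4, 863/8]
after L5 α=1/4: [4443/32, 2115/16, 3973/32]
after L6 α=2/3: [20699/96, 2529/16, 4695/32]
after L7 α=3/4: [84923/384, 7857/64, 17847/128]
after L8 α=1/2: [123707/768, 13361/128, 49463/256]
= [161, 104, 193]


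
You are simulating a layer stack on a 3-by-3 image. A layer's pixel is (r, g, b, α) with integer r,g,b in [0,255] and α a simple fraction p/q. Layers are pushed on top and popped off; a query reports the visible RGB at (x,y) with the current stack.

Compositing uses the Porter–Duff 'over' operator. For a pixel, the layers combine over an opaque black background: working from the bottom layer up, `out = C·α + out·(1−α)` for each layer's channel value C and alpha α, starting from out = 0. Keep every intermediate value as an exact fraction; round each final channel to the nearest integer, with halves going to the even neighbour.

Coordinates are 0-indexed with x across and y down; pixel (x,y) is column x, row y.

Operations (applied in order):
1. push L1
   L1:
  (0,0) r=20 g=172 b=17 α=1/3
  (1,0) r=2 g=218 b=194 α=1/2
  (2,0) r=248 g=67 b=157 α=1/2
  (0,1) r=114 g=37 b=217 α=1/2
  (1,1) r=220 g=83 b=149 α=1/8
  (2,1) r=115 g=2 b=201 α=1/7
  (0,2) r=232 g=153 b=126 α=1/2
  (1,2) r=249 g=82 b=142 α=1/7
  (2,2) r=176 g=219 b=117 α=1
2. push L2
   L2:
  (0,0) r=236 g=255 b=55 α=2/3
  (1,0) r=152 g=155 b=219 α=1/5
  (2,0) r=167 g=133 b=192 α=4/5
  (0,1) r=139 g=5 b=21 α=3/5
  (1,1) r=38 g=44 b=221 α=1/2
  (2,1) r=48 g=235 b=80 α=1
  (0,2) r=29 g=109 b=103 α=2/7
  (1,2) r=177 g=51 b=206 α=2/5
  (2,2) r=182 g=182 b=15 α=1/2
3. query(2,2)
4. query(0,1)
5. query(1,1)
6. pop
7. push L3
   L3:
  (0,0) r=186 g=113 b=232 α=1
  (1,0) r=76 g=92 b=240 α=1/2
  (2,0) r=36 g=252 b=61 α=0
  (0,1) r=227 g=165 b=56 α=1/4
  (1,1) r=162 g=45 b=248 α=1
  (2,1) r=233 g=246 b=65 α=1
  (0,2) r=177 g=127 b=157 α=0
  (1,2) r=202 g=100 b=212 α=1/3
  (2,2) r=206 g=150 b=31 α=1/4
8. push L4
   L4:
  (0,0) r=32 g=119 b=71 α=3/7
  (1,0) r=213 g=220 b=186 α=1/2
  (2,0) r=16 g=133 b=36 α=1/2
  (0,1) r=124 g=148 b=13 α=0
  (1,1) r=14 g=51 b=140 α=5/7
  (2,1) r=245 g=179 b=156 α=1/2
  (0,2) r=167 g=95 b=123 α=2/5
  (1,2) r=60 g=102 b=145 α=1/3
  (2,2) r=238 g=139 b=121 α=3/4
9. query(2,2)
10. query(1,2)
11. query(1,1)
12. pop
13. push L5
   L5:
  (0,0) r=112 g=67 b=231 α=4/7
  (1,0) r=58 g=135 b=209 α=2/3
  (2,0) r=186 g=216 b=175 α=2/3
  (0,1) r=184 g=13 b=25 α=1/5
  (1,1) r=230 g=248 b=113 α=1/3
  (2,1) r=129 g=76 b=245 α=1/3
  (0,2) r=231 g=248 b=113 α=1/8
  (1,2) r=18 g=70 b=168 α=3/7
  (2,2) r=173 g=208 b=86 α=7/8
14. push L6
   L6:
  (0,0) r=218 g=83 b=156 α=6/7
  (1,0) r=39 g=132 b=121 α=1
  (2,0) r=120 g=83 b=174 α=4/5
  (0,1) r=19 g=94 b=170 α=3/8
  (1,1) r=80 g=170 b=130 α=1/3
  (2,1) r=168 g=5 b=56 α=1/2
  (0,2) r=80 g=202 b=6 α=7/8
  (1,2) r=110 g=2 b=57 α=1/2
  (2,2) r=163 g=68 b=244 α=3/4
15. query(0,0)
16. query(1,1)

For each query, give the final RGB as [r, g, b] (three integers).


(2,2) stack=L1,L2; from [0,0,0]:
+L1 (α=1) → [176, 219, 117]
+L2 (α=1/2) → [179, 401/2, 66]
rounded: [179, 200, 66]

at x=0,y=1 over L1,L2:
+L1 (α=1/2) → [57, 37/2, 217/2]
+L2 (α=3/5) → [531/5, 52/5, 56]
→ [106, 10, 56]

(1,1) stack=L1,L2; from [0,0,0]:
L1 α=1/8: [55/2, 83/8, 149/8]
L2 α=1/2: [131/4, 435/16, 1917/16]
rounded: [33, 27, 120]

query (2,2) [L1,L3,L4] — begin 0,0,0
+L1 (α=1) → [176, 219, 117]
+L3 (α=1/4) → [367/2, 807/4, 191/2]
+L4 (α=3/4) → [1795/8, 2475/16, 917/8]
= [224, 155, 115]

query (1,2) [L1,L3,L4] — begin 0,0,0
after L1 α=1/7: [249/7, 82/7, 142/7]
after L3 α=1/3: [1912/21, 288/7, 1768/21]
after L4 α=1/3: [5084/63, 430/7, 6581/63]
rounded: [81, 61, 104]

query (1,1) [L1,L3,L4] — begin 0,0,0
after L1 α=1/8: [55/2, 83/8, 149/8]
after L3 α=1: [162, 45, 248]
after L4 α=5/7: [394/7, 345/7, 1196/7]
= [56, 49, 171]

(0,0) stack=L1,L3,L5,L6; from [0,0,0]:
+L1 (α=1/3) → [20/3, 172/3, 17/3]
+L3 (α=1) → [186, 113, 232]
+L5 (α=4/7) → [1006/7, 607/7, 1620/7]
+L6 (α=6/7) → [10162/49, 4093/49, 8172/49]
→ [207, 84, 167]

(1,1) stack=L1,L3,L5,L6; from [0,0,0]:
L1 α=1/8: [55/2, 83/8, 149/8]
L3 α=1: [162, 45, 248]
L5 α=1/3: [554/3, 338/3, 203]
L6 α=1/3: [1348/9, 1186/9, 536/3]
→ [150, 132, 179]


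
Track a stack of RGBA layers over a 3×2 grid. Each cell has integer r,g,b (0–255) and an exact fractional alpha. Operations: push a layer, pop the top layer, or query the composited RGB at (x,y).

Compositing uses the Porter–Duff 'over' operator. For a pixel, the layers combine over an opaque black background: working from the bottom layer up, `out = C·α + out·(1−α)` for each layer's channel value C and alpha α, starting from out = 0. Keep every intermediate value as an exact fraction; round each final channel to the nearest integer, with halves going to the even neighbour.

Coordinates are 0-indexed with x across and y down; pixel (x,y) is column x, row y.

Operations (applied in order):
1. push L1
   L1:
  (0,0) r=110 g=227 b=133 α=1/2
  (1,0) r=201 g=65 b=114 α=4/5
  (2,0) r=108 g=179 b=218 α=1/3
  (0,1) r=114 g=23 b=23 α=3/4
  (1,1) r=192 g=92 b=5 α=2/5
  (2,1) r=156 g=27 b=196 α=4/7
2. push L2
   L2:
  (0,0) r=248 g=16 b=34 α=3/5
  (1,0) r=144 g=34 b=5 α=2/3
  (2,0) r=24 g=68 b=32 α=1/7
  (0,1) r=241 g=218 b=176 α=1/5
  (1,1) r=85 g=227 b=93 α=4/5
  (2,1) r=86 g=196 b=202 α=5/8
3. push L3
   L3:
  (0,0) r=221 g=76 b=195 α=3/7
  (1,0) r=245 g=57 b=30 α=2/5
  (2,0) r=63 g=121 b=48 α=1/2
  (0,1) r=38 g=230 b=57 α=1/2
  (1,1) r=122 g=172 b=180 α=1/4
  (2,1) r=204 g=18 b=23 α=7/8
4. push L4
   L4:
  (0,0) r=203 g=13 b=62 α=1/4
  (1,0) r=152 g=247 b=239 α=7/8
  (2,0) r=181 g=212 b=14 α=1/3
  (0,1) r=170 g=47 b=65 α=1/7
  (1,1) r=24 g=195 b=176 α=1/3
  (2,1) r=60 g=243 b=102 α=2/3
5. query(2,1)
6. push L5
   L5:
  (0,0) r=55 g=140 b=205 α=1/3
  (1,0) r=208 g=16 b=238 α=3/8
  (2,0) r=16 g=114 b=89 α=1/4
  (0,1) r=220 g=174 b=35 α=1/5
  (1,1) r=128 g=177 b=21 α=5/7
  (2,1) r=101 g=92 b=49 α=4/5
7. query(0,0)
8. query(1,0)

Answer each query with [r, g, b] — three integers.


query (2,1) [L1,L2,L3,L4] — begin 0,0,0
+L1 (α=4/7) → [624/7, 108/7, 112]
+L2 (α=5/8) → [2441/28, 898/7, 673/4]
+L3 (α=7/8) → [42425/224, 445/14, 1317/32]
+L4 (α=2/3) → [69305/672, 7249/42, 2615/32]
= [103, 173, 82]

at x=0,y=0 over L1,L2,L3,L4,L5:
after L1 α=1/2: [55, 227/2, 133/2]
after L2 α=3/5: [854/5, 55, 47]
after L3 α=3/7: [6731/35, 64, 773/7]
after L4 α=1/4: [13649/70, 205/4, 2753/28]
after L5 α=1/3: [15574/105, 485/6, 5623/42]
→ [148, 81, 134]

query (1,0) [L1,L2,L3,L4,L5] — begin 0,0,0
+L1 (α=4/5) → [804/5, 52, 456/5]
+L2 (α=2/3) → [748/5, 40, 506/15]
+L3 (α=2/5) → [4694/25, 234/5, 806/25]
+L4 (α=7/8) → [15647/100, 8879/40, 42631/200]
+L5 (α=3/8) → [28127/160, 9263/64, 71191/320]
→ [176, 145, 222]


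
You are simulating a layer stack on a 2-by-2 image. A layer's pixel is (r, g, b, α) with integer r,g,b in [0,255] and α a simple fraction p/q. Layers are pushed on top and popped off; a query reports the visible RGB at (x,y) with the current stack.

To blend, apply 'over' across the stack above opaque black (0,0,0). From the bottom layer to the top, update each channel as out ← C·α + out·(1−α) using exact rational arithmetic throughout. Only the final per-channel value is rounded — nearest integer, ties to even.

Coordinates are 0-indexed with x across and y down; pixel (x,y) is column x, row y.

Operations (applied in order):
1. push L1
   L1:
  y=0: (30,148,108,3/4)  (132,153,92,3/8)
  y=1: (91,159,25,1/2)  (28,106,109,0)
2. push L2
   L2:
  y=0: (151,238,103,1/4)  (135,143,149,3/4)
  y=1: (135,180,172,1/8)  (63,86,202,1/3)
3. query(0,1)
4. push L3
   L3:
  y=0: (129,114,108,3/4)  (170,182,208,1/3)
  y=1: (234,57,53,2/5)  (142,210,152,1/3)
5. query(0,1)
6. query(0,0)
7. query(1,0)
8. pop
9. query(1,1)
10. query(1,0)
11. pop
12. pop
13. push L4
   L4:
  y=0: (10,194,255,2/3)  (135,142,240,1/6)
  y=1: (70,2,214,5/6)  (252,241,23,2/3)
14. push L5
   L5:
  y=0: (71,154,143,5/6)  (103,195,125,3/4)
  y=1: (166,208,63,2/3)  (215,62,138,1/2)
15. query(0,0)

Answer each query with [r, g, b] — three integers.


query (0,1) [L1,L2] — begin 0,0,0
+L1 (α=1/2) → [91/2, 159/2, 25/2]
+L2 (α=1/8) → [907/16, 1473/16, 519/16]
→ [57, 92, 32]

at x=0,y=1 over L1,L2,L3:
+L1 (α=1/2) → [91/2, 159/2, 25/2]
+L2 (α=1/8) → [907/16, 1473/16, 519/16]
+L3 (α=2/5) → [10209/80, 6243/80, 3253/80]
rounded: [128, 78, 41]

at x=0,y=0 over L1,L2,L3:
after L1 α=3/4: [45/2, 111, 81]
after L2 α=1/4: [437/8, 571/4, 173/2]
after L3 α=3/4: [3533/32, 1939/16, 821/8]
→ [110, 121, 103]

at x=1,y=0 over L1,L2,L3:
after L1 α=3/8: [99/2, 459/8, 69/2]
after L2 α=3/4: [909/8, 3891/32, 963/8]
after L3 α=1/3: [1589/12, 6803/48, 1795/12]
rounded: [132, 142, 150]

query (1,1) [L1,L2] — begin 0,0,0
after L1 α=0: [0, 0, 0]
after L2 α=1/3: [21, 86/3, 202/3]
rounded: [21, 29, 67]

query (1,0) [L1,L2] — begin 0,0,0
+L1 (α=3/8) → [99/2, 459/8, 69/2]
+L2 (α=3/4) → [909/8, 3891/32, 963/8]
→ [114, 122, 120]

query (0,0) [L4,L5] — begin 0,0,0
L4 α=2/3: [20/3, 388/3, 170]
L5 α=5/6: [1085/18, 1349/9, 295/2]
= [60, 150, 148]


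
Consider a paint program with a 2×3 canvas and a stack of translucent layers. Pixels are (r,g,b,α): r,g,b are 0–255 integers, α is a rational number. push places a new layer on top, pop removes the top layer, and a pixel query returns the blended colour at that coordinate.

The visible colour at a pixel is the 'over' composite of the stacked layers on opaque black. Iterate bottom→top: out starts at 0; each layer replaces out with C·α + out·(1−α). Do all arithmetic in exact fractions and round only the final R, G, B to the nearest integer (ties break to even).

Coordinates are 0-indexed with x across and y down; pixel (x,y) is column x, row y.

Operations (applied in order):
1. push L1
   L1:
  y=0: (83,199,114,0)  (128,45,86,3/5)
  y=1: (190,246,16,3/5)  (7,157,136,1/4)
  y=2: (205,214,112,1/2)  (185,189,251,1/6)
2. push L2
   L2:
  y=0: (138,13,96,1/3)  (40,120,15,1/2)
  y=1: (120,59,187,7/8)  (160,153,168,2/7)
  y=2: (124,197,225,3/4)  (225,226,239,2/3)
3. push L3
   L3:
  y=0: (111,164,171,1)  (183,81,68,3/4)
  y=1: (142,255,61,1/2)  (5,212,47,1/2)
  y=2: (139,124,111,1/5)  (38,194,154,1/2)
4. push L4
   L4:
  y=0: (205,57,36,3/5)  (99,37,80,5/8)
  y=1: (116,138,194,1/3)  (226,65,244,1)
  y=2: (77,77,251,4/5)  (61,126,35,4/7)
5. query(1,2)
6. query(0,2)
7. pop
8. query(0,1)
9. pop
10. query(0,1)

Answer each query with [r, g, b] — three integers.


query (1,2) [L1,L2,L3,L4] — begin 0,0,0
+L1 (α=1/6) → [185/6, 63/2, 251/6]
+L2 (α=2/3) → [2885/18, 967/6, 3119/18]
+L3 (α=1/2) → [3569/36, 2131/12, 5891/36]
+L4 (α=4/7) → [6497/84, 4147/28, 7571/84]
→ [77, 148, 90]

at x=0,y=2 over L1,L2,L3,L4:
L1 α=1/2: [205/2, 107, 56]
L2 α=3/4: [949/8, 349/2, 731/4]
L3 α=1/5: [1227/10, 822/5, 842/5]
L4 α=4/5: [4307/50, 2362/25, 5862/25]
= [86, 94, 234]

query (0,1) [L1,L2,L3] — begin 0,0,0
L1 α=3/5: [114, 738/5, 48/5]
L2 α=7/8: [477/4, 2803/40, 6593/40]
L3 α=1/2: [1045/8, 13003/80, 9033/80]
→ [131, 163, 113]

at x=0,y=1 over L1,L2:
+L1 (α=3/5) → [114, 738/5, 48/5]
+L2 (α=7/8) → [477/4, 2803/40, 6593/40]
rounded: [119, 70, 165]


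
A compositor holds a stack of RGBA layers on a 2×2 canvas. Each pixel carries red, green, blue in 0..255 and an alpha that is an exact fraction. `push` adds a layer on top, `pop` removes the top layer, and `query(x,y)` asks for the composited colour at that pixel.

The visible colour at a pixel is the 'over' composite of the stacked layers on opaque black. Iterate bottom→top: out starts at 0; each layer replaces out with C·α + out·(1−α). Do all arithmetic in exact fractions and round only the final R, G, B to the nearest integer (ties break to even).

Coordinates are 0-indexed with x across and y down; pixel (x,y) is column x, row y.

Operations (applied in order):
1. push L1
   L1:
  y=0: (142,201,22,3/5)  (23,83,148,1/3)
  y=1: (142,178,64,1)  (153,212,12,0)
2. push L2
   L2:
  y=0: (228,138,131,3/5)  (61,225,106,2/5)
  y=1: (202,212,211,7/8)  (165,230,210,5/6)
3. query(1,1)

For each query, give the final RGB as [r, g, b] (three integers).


(1,1) stack=L1,L2; from [0,0,0]:
L1 α=0: [0, 0, 0]
L2 α=5/6: [275/2, 575/3, 175]
rounded: [138, 192, 175]


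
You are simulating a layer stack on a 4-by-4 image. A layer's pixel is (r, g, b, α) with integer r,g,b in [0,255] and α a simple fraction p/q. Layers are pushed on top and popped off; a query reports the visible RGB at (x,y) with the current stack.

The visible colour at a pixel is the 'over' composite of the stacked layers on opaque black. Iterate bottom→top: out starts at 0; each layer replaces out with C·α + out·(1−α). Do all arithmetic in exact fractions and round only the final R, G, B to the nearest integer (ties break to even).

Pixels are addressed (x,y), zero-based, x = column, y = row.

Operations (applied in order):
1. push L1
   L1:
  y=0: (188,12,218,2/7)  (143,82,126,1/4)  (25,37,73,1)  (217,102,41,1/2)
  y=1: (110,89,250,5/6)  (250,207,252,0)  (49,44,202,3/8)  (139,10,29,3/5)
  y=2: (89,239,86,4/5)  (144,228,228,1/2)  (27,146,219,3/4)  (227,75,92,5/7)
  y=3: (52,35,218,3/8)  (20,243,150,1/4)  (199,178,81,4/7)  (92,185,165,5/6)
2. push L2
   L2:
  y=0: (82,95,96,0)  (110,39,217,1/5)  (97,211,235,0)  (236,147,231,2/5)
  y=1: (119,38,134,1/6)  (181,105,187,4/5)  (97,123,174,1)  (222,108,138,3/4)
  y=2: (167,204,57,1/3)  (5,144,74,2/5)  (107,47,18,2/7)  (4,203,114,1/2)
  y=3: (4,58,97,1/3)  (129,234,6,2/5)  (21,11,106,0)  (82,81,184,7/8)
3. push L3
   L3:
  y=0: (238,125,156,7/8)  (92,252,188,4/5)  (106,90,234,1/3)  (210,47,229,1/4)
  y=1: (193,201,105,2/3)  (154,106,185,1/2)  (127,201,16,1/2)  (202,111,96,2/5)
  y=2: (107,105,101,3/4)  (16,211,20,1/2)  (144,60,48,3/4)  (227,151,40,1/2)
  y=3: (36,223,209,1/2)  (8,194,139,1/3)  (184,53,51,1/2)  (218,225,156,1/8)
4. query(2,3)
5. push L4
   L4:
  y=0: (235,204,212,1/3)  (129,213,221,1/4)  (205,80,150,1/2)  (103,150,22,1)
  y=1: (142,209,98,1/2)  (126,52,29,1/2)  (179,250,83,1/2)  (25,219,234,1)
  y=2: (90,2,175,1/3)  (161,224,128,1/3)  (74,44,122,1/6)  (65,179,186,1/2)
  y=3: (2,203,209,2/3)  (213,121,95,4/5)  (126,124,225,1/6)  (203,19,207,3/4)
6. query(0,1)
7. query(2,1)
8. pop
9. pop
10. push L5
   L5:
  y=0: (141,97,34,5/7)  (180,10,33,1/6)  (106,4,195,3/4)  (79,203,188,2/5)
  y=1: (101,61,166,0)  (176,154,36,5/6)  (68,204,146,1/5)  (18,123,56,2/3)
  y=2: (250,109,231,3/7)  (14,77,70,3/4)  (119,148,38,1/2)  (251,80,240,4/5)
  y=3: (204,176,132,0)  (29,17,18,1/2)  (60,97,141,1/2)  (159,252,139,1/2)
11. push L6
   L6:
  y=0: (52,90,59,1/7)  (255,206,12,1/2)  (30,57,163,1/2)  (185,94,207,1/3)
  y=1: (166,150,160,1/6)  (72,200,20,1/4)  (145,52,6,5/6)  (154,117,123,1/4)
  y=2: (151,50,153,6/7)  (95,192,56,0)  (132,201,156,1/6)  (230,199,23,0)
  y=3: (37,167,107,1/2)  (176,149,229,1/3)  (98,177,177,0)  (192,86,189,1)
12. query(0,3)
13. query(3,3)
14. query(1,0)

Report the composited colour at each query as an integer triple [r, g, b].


at x=2,y=3 over L1,L2,L3:
after L1 α=4/7: [796/7, 712/7, 324/7]
after L2 α=0: [796/7, 712/7, 324/7]
after L3 α=1/2: [1042/7, 1083/14, 681/14]
= [149, 77, 49]

query (0,1) [L1,L2,L3,L4] — begin 0,0,0
after L1 α=5/6: [275/3, 445/6, 625/3]
after L2 α=1/6: [866/9, 2453/36, 3527/18]
after L3 α=2/3: [4340/27, 16925/108, 7307/54]
after L4 α=1/2: [4087/27, 39497/216, 12599/108]
= [151, 183, 117]

at x=2,y=1 over L1,L2,L3,L4:
after L1 α=3/8: [147/8, 33/2, 303/4]
after L2 α=1: [97, 123, 174]
after L3 α=1/2: [112, 162, 95]
after L4 α=1/2: [291/2, 206, 89]
→ [146, 206, 89]

at x=0,y=3 over L1,L2,L5,L6:
after L1 α=3/8: [39/2, 105/8, 327/4]
after L2 α=1/3: [43/3, 337/12, 521/6]
after L5 α=0: [43/3, 337/12, 521/6]
after L6 α=1/2: [77/3, 2341/24, 1163/12]
= [26, 98, 97]

at x=3,y=3 over L1,L2,L5,L6:
L1 α=5/6: [230/3, 925/6, 275/2]
L2 α=7/8: [244/3, 4327/48, 2851/16]
L5 α=1/2: [721/6, 16423/96, 5075/32]
L6 α=1: [192, 86, 189]
= [192, 86, 189]

query (1,0) [L1,L2,L5,L6] — begin 0,0,0
+L1 (α=1/4) → [143/4, 41/2, 63/2]
+L2 (α=1/5) → [253/5, 121/5, 343/5]
+L5 (α=1/6) → [433/6, 131/6, 188/3]
+L6 (α=1/2) → [1963/12, 1367/12, 112/3]
→ [164, 114, 37]


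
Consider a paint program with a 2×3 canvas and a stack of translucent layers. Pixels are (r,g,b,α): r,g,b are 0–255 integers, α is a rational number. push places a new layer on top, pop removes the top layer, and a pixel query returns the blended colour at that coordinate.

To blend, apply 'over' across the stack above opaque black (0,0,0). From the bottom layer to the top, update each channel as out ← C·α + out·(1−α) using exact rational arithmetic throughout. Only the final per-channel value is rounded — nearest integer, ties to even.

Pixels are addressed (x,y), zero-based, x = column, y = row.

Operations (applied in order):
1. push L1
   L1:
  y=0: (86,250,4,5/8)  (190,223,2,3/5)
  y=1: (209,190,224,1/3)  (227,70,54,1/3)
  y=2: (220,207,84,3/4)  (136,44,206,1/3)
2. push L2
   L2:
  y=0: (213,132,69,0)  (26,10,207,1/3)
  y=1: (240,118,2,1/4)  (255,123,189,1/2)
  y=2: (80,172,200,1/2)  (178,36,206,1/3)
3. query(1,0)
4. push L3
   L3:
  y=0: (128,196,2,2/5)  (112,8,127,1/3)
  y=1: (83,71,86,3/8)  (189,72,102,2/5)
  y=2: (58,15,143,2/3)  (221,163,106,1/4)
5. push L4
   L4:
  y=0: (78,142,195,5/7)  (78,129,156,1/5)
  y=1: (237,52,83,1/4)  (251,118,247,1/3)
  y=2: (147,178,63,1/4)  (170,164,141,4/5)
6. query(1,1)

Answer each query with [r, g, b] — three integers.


at x=1,y=0 over L1,L2:
+L1 (α=3/5) → [114, 669/5, 6/5]
+L2 (α=1/3) → [254/3, 1388/15, 349/5]
= [85, 93, 70]

query (1,1) [L1,L2,L3,L4] — begin 0,0,0
+L1 (α=1/3) → [227/3, 70/3, 18]
+L2 (α=1/2) → [496/3, 439/6, 207/2]
+L3 (α=2/5) → [874/5, 727/10, 1029/10]
+L4 (α=1/3) → [1001/5, 439/5, 2264/15]
rounded: [200, 88, 151]


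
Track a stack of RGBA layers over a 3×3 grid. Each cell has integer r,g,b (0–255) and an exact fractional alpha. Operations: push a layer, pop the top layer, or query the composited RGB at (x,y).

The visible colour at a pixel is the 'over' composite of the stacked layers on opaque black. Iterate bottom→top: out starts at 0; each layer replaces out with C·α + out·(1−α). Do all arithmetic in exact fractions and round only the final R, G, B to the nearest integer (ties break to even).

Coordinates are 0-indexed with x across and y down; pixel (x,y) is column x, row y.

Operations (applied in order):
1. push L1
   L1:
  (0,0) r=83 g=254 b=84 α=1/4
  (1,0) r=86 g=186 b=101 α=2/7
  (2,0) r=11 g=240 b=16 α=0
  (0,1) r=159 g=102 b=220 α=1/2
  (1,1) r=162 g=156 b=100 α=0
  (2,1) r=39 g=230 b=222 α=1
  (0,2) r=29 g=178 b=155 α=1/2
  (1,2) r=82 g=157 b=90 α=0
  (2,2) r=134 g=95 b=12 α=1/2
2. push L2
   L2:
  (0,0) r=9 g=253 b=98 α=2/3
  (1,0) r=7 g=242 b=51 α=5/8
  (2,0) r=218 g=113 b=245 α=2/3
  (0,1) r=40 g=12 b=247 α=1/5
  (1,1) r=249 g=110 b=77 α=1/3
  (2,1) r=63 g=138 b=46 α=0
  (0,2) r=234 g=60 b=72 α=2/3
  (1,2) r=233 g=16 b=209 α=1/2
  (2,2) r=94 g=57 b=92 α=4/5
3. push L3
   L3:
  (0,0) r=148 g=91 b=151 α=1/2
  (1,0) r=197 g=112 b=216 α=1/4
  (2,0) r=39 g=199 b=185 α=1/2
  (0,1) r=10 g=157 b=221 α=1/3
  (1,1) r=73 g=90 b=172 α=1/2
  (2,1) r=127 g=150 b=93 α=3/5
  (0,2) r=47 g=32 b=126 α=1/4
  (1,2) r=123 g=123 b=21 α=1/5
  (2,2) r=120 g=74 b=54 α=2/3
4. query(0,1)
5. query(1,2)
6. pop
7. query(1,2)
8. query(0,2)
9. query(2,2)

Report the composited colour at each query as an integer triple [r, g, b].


at x=0,y=1 over L1,L2,L3:
after L1 α=1/2: [159/2, 51, 110]
after L2 α=1/5: [358/5, 216/5, 687/5]
after L3 α=1/3: [766/15, 1217/15, 2479/15]
→ [51, 81, 165]

(1,2) stack=L1,L2,L3; from [0,0,0]:
+L1 (α=0) → [0, 0, 0]
+L2 (α=1/2) → [233/2, 8, 209/2]
+L3 (α=1/5) → [589/5, 31, 439/5]
→ [118, 31, 88]

query (1,2) [L1,L2] — begin 0,0,0
after L1 α=0: [0, 0, 0]
after L2 α=1/2: [233/2, 8, 209/2]
rounded: [116, 8, 104]

query (0,2) [L1,L2] — begin 0,0,0
+L1 (α=1/2) → [29/2, 89, 155/2]
+L2 (α=2/3) → [965/6, 209/3, 443/6]
→ [161, 70, 74]

at x=2,y=2 over L1,L2:
+L1 (α=1/2) → [67, 95/2, 6]
+L2 (α=4/5) → [443/5, 551/10, 374/5]
rounded: [89, 55, 75]


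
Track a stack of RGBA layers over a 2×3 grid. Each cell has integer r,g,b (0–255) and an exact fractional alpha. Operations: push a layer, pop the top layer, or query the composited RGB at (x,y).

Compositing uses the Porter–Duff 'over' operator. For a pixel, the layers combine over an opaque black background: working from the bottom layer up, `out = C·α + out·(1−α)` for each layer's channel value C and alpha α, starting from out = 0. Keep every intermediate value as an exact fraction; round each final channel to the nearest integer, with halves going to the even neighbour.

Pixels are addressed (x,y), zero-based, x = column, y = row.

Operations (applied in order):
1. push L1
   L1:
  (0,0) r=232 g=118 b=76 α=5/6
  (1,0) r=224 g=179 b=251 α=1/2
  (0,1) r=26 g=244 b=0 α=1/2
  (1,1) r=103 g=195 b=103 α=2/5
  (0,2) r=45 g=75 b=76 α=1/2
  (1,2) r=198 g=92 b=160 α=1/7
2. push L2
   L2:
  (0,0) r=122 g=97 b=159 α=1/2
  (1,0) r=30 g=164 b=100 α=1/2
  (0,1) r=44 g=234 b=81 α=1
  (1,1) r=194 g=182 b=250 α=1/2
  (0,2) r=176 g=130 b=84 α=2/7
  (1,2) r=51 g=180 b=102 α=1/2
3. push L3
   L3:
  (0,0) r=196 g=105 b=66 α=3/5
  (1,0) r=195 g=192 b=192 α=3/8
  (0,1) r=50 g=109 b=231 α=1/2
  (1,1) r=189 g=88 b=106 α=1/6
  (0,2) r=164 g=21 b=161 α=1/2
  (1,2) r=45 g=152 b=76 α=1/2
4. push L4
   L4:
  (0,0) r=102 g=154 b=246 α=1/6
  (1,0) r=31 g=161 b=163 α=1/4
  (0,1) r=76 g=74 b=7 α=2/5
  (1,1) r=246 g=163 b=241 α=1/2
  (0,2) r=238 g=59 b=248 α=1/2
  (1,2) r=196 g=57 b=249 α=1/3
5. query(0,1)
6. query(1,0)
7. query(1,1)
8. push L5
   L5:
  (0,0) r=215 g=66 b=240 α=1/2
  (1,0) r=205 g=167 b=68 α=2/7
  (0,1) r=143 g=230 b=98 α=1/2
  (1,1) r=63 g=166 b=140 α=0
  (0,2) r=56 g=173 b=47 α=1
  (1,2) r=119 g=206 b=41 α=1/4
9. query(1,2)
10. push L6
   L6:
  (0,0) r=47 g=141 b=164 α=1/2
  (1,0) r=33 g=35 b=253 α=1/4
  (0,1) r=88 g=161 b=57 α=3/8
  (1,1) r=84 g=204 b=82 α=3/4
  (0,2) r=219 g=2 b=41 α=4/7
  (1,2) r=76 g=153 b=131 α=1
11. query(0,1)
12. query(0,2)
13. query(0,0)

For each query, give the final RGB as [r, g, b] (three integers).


at x=0,y=1 over L1,L2,L3,L4:
L1 α=1/2: [13, 122, 0]
L2 α=1: [44, 234, 81]
L3 α=1/2: [47, 343/2, 156]
L4 α=2/5: [293/5, 265/2, 482/5]
→ [59, 132, 96]

query (1,0) [L1,L2,L3,L4] — begin 0,0,0
after L1 α=1/2: [112, 179/2, 251/2]
after L2 α=1/2: [71, 507/4, 451/4]
after L3 α=3/8: [235/2, 4839/32, 4559/32]
after L4 α=1/4: [767/8, 19669/128, 18893/128]
= [96, 154, 148]

at x=1,y=1 over L1,L2,L3,L4:
after L1 α=2/5: [206/5, 78, 206/5]
after L2 α=1/2: [588/5, 130, 728/5]
after L3 α=1/6: [259/2, 123, 139]
after L4 α=1/2: [751/4, 143, 190]
= [188, 143, 190]

query (1,2) [L1,L2,L3,L4,L5] — begin 0,0,0
+L1 (α=1/7) → [198/7, 92/7, 160/7]
+L2 (α=1/2) → [555/14, 676/7, 437/7]
+L3 (α=1/2) → [1185/28, 870/7, 969/14]
+L4 (α=1/3) → [3929/42, 713/7, 904/7]
+L5 (α=1/4) → [5595/56, 3581/28, 2999/28]
rounded: [100, 128, 107]

(0,1) stack=L1,L2,L3,L4,L5,L6; from [0,0,0]:
+L1 (α=1/2) → [13, 122, 0]
+L2 (α=1) → [44, 234, 81]
+L3 (α=1/2) → [47, 343/2, 156]
+L4 (α=2/5) → [293/5, 265/2, 482/5]
+L5 (α=1/2) → [504/5, 725/4, 486/5]
+L6 (α=3/8) → [96, 5557/32, 657/8]
rounded: [96, 174, 82]

at x=0,y=2 over L1,L2,L3,L4,L5,L6:
+L1 (α=1/2) → [45/2, 75/2, 38]
+L2 (α=2/7) → [929/14, 895/14, 358/7]
+L3 (α=1/2) → [3225/28, 1189/28, 1485/14]
+L4 (α=1/2) → [9889/56, 2841/56, 4957/28]
+L5 (α=1) → [56, 173, 47]
+L6 (α=4/7) → [1044/7, 527/7, 305/7]
rounded: [149, 75, 44]

(0,0) stack=L1,L2,L3,L4,L5,L6; from [0,0,0]:
after L1 α=5/6: [580/3, 295/3, 190/3]
after L2 α=1/2: [473/3, 293/3, 667/6]
after L3 α=3/5: [542/3, 1531/15, 1261/15]
after L4 α=1/6: [1508/9, 1993/18, 1999/18]
after L5 α=1/2: [3443/18, 3181/36, 6319/36]
after L6 α=1/2: [4289/36, 8257/72, 12223/72]
= [119, 115, 170]


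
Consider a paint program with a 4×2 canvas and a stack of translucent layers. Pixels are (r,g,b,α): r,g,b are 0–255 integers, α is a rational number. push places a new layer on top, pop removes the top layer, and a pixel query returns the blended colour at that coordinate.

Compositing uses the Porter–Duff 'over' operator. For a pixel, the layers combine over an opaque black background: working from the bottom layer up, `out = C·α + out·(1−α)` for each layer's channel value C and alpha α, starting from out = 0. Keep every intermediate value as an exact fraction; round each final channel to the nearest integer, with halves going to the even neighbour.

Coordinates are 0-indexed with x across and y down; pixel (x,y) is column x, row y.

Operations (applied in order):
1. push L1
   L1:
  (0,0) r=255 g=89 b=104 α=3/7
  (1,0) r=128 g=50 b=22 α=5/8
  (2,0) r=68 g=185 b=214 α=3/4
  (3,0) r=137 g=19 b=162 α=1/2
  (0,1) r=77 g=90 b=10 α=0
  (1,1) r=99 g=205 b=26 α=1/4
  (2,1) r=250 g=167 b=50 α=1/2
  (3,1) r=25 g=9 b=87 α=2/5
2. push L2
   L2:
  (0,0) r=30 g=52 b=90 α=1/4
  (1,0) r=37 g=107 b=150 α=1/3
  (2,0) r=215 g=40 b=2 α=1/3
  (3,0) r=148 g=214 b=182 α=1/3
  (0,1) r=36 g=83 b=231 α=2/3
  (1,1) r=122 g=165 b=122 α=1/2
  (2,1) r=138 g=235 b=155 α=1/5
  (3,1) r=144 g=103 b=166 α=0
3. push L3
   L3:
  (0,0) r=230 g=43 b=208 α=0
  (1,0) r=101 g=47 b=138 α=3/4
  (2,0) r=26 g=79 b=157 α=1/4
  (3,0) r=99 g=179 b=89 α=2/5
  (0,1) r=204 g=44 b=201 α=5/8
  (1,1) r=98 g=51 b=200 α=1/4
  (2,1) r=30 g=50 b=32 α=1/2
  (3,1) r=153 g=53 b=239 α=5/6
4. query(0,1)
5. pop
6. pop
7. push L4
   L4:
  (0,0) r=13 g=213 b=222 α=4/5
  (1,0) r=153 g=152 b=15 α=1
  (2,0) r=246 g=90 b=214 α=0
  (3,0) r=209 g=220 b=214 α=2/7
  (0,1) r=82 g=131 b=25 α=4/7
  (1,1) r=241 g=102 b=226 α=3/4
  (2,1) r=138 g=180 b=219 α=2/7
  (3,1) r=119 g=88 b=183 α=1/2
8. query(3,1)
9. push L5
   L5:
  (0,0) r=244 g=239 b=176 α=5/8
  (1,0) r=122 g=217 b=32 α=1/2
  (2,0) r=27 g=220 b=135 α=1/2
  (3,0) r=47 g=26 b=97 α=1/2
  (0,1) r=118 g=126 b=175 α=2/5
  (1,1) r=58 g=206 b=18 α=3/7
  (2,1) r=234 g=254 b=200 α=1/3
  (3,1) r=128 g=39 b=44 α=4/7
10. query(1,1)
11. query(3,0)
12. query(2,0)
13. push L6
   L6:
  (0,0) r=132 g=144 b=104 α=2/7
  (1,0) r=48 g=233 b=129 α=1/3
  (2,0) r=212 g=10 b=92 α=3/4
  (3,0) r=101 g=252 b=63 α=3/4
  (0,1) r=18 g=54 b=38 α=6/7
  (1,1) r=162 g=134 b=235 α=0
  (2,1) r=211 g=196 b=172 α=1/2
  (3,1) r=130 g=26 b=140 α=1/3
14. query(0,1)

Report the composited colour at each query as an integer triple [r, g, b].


query (0,1) [L1,L2,L3] — begin 0,0,0
L1 α=0: [0, 0, 0]
L2 α=2/3: [24, 166/3, 154]
L3 α=5/8: [273/2, 193/4, 1467/8]
= [136, 48, 183]

query (3,1) [L1,L4] — begin 0,0,0
+L1 (α=2/5) → [10, 18/5, 174/5]
+L4 (α=1/2) → [129/2, 229/5, 1089/10]
= [64, 46, 109]

(1,1) stack=L1,L4,L5; from [0,0,0]:
+L1 (α=1/4) → [99/4, 205/4, 13/2]
+L4 (α=3/4) → [2991/16, 1429/16, 1369/8]
+L5 (α=3/7) → [3687/28, 3901/28, 211/2]
= [132, 139, 106]

(3,0) stack=L1,L4,L5; from [0,0,0]:
+L1 (α=1/2) → [137/2, 19/2, 81]
+L4 (α=2/7) → [1521/14, 975/14, 119]
+L5 (α=1/2) → [2179/28, 1339/28, 108]
→ [78, 48, 108]

at x=2,y=0 over L1,L4,L5:
after L1 α=3/4: [51, 555/4, 321/2]
after L4 α=0: [51, 555/4, 321/2]
after L5 α=1/2: [39, 1435/8, 591/4]
= [39, 179, 148]

query (0,1) [L1,L4,L5,L6] — begin 0,0,0
after L1 α=0: [0, 0, 0]
after L4 α=4/7: [328/7, 524/7, 100/7]
after L5 α=2/5: [2636/35, 3336/35, 550/7]
after L6 α=6/7: [6416/245, 14676/245, 2146/49]
rounded: [26, 60, 44]


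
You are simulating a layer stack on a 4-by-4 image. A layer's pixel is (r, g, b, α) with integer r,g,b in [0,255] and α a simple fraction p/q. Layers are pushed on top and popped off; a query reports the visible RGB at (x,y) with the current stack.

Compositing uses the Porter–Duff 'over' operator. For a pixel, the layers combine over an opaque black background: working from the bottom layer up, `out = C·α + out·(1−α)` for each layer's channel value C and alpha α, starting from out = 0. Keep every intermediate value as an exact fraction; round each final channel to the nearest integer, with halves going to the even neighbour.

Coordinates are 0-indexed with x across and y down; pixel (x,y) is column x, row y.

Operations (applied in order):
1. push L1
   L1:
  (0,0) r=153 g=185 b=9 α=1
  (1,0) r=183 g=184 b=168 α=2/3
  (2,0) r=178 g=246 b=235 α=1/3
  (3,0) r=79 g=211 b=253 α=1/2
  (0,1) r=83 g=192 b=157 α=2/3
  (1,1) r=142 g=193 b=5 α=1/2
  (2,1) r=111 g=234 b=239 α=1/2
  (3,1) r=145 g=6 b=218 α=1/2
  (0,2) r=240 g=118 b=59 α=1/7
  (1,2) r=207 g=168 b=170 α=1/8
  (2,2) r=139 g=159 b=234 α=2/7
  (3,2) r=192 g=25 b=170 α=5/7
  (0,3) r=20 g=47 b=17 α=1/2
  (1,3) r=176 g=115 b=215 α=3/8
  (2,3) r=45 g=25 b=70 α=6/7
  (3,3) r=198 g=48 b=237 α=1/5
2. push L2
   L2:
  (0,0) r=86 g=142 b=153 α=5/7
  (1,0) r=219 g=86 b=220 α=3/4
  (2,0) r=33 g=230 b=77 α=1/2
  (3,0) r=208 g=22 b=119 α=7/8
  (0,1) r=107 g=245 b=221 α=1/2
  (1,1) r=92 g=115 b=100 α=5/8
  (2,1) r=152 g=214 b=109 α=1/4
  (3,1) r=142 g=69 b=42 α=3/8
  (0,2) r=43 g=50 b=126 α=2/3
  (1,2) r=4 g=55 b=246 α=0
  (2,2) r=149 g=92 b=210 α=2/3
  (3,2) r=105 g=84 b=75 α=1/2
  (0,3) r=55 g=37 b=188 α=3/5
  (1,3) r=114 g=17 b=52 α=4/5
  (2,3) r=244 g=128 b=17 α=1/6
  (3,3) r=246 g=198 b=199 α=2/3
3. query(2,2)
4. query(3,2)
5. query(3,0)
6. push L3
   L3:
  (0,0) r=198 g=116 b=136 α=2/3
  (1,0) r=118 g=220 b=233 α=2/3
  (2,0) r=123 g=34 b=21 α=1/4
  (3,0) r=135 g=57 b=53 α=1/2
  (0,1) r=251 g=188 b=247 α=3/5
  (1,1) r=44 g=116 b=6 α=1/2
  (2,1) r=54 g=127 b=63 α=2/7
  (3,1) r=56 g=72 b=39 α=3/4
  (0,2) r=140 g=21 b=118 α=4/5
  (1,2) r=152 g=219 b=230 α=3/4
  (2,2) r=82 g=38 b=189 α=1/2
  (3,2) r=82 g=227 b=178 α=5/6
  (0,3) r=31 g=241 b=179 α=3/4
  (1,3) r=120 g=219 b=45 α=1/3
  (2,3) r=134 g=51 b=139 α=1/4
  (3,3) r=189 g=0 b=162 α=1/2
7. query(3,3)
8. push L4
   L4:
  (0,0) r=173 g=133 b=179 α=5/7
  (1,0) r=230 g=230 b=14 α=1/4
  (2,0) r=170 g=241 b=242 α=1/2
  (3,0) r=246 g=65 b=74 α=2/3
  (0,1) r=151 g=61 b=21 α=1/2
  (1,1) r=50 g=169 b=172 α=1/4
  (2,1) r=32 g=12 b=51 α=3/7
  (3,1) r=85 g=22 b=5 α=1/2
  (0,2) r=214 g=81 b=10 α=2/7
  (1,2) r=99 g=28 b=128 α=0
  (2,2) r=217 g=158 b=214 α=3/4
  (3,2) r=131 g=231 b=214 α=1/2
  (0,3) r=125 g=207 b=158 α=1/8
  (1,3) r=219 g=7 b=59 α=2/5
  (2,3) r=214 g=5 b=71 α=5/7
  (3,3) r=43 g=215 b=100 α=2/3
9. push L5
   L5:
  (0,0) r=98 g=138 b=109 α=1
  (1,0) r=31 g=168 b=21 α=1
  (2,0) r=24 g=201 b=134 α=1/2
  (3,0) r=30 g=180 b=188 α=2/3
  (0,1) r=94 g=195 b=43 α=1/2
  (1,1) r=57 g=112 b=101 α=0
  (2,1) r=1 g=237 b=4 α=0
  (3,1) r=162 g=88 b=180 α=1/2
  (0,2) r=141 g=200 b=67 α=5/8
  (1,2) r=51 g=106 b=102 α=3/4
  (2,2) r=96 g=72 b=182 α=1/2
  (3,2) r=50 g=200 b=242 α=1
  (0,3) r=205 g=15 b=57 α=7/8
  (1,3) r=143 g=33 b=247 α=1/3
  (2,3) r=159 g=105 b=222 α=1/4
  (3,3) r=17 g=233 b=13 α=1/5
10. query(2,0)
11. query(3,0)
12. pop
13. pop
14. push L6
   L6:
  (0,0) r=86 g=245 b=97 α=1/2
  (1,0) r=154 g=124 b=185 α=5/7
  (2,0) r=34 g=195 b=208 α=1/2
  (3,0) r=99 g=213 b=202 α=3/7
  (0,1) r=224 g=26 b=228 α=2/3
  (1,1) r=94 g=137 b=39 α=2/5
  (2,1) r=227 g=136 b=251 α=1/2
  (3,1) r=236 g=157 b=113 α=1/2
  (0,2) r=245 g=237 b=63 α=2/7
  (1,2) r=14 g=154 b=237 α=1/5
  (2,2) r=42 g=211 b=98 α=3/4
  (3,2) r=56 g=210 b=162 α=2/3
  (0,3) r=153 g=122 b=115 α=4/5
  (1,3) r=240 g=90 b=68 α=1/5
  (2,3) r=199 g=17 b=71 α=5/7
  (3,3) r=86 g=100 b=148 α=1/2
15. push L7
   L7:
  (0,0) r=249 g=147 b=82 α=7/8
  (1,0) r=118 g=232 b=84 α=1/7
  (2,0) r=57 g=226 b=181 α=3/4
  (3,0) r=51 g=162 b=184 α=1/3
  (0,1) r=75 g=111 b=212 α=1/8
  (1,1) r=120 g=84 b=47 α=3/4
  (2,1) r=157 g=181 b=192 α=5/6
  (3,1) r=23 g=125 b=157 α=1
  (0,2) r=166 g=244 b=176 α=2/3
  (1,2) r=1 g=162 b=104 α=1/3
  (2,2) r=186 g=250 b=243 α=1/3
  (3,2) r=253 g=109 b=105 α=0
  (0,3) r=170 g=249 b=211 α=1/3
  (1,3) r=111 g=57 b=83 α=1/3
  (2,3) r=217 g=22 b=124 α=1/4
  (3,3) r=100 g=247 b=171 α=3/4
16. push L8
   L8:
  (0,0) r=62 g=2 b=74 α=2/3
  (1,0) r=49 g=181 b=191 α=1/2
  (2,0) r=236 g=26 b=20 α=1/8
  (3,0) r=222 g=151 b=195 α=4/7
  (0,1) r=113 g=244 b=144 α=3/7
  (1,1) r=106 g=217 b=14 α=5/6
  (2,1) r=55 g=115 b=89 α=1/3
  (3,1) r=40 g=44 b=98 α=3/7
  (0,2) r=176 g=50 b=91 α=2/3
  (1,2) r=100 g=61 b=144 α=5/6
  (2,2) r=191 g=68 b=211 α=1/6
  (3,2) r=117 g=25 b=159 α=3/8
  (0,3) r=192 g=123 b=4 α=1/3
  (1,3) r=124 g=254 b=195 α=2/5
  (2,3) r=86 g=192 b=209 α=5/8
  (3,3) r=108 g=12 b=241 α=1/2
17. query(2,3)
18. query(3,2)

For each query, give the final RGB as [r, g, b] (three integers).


at x=2,y=2 over L1,L2:
+L1 (α=2/7) → [278/7, 318/7, 468/7]
+L2 (α=2/3) → [788/7, 1606/21, 1136/7]
= [113, 76, 162]

query (3,2) [L1,L2] — begin 0,0,0
L1 α=5/7: [960/7, 125/7, 850/7]
L2 α=1/2: [1695/14, 713/14, 1375/14]
rounded: [121, 51, 98]

query (3,0) [L1,L2] — begin 0,0,0
+L1 (α=1/2) → [79/2, 211/2, 253/2]
+L2 (α=7/8) → [2991/16, 519/16, 1919/16]
rounded: [187, 32, 120]

(3,3) stack=L1,L2,L3; from [0,0,0]:
L1 α=1/5: [198/5, 48/5, 237/5]
L2 α=2/3: [886/5, 676/5, 2227/15]
L3 α=1/2: [1831/10, 338/5, 4657/30]
rounded: [183, 68, 155]

at x=2,y=0 over L1,L2,L3,L4,L5:
after L1 α=1/3: [178/3, 82, 235/3]
after L2 α=1/2: [277/6, 156, 233/3]
after L3 α=1/4: [523/8, 251/2, 127/2]
after L4 α=1/2: [1883/16, 733/4, 611/4]
after L5 α=1/2: [2267/32, 1537/8, 1147/8]
= [71, 192, 143]

at x=3,y=0 over L1,L2,L3,L4,L5:
L1 α=1/2: [79/2, 211/2, 253/2]
L2 α=7/8: [2991/16, 519/16, 1919/16]
L3 α=1/2: [5151/32, 1431/32, 2767/32]
L4 α=2/3: [6965/32, 5591/96, 2501/32]
L5 α=2/3: [8885/96, 40151/288, 14533/96]
rounded: [93, 139, 151]

query (2,3) [L1,L2,L3,L6,L7,L8] — begin 0,0,0
after L1 α=6/7: [270/7, 150/7, 60]
after L2 α=1/6: [1529/21, 823/21, 317/6]
after L3 α=1/4: [2467/28, 295/7, 595/8]
after L6 α=5/7: [16397/98, 1185/49, 2015/28]
after L7 α=1/4: [70457/392, 4633/196, 9517/112]
after L8 α=5/8: [379931/3136, 202059/1568, 145591/896]
rounded: [121, 129, 162]

(3,2) stack=L1,L2,L3,L6,L7,L8; from [0,0,0]:
L1 α=5/7: [960/7, 125/7, 850/7]
L2 α=1/2: [1695/14, 713/14, 1375/14]
L3 α=5/6: [7435/84, 16603/84, 13835/84]
L6 α=2/3: [16843/252, 51883/252, 41051/252]
L7 α=0: [16843/252, 51883/252, 41051/252]
L8 α=3/8: [172667/2016, 278315/2016, 325459/2016]
rounded: [86, 138, 161]


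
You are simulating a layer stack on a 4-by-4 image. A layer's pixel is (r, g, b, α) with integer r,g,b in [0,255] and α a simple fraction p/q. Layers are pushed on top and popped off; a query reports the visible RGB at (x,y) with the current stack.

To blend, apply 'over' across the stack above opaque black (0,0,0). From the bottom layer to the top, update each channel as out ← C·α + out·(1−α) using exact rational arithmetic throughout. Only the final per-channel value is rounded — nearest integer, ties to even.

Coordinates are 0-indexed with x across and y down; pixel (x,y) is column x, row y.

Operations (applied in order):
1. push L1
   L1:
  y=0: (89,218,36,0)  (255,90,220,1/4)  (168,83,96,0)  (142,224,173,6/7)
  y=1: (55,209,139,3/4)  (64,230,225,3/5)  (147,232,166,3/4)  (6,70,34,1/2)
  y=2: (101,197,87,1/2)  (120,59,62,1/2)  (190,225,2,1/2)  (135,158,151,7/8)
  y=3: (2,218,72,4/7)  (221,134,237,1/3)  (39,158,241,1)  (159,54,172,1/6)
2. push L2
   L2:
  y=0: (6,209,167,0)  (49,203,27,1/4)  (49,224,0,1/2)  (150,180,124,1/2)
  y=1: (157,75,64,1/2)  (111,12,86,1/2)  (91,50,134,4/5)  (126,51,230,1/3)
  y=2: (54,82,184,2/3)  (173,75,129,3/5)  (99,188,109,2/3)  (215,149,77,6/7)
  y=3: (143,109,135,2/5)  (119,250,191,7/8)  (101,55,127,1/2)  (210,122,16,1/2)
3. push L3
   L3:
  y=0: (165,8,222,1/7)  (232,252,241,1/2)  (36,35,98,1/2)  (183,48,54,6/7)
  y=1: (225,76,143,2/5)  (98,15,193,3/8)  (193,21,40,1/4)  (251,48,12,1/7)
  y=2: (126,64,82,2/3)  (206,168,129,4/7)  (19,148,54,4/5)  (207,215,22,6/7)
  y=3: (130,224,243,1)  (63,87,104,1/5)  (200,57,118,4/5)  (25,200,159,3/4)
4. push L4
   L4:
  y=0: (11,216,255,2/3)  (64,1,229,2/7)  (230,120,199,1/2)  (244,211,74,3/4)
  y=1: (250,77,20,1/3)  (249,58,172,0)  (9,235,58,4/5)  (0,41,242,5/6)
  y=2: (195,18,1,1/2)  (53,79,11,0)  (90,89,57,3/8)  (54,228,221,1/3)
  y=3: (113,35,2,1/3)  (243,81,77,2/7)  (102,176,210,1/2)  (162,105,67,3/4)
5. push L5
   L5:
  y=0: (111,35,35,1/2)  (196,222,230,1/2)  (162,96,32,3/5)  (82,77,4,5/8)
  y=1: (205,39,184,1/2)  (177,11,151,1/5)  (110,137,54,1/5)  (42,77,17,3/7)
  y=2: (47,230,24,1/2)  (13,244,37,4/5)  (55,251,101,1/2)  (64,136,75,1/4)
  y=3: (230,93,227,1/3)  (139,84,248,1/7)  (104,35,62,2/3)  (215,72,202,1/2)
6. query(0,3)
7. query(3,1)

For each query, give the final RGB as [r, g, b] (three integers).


query (0,3) [L1,L2,L3,L4,L5] — begin 0,0,0
L1 α=4/7: [8/7, 872/7, 288/7]
L2 α=2/5: [2026/35, 4142/35, 2754/35]
L3 α=1: [130, 224, 243]
L4 α=1/3: [373/3, 161, 488/3]
L5 α=1/3: [1436/9, 415/3, 1657/9]
= [160, 138, 184]

(3,1) stack=L1,L2,L3,L4,L5; from [0,0,0]:
after L1 α=1/2: [3, 35, 17]
after L2 α=1/3: [44, 121/3, 88]
after L3 α=1/7: [515/7, 290/7, 540/7]
after L4 α=5/6: [515/42, 575/14, 4505/21]
after L5 α=3/7: [3676/147, 2767/49, 19091/147]
= [25, 56, 130]
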